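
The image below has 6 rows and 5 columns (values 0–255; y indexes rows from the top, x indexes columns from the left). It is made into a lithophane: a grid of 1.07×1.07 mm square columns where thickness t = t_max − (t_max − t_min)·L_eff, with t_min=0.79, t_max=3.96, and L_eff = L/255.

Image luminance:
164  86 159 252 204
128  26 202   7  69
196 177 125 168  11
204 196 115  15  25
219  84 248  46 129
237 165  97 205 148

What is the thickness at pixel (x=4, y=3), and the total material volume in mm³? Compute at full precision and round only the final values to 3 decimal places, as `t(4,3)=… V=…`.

span = t_max - t_min = 3.96 - 0.79 = 3.170
L(4,3) = 25, L_eff = 25/255 = 0.098039
t(4,3) = 3.96 - 3.170·0.098039 = 3.649
Σt over all 6·5 pixels = 575827/8500 ≈ 67.7443529
V = pitch²·Σt = 1.07²·575827/8500 = 77.561

t(4,3)=3.649 V=77.561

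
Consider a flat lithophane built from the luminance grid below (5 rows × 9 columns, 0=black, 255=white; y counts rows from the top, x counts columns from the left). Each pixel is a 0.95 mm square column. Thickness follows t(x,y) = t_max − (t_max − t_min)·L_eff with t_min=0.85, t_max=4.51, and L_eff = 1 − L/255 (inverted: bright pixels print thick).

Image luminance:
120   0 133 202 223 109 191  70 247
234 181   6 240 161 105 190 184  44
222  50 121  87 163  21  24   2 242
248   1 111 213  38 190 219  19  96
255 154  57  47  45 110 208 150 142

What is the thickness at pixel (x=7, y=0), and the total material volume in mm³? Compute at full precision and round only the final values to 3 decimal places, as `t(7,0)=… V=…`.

span = t_max - t_min = 4.51 - 0.85 = 3.660
L(7,0) = 70, L_eff = 1 - 70/255 = 0.725490 (inverted)
t(7,0) = 4.51 - 3.660·0.725490 = 1.855
Σt over all 5·9 pixels = 8335/68 ≈ 122.5735294
V = pitch²·Σt = 0.95²·8335/68 = 110.623

t(7,0)=1.855 V=110.623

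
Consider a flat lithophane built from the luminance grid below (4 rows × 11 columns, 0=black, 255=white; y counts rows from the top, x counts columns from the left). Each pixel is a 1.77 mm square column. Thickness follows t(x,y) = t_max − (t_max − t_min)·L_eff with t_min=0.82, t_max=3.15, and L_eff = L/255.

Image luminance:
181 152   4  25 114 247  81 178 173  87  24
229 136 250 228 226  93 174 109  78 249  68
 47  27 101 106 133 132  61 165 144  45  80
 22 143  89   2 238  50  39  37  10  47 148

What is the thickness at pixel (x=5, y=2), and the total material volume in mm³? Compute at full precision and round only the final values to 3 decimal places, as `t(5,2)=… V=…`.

span = t_max - t_min = 3.15 - 0.82 = 2.330
L(5,2) = 132, L_eff = 132/255 = 0.517647
t(5,2) = 3.15 - 2.330·0.517647 = 1.944
Σt over all 4·11 pixels = 593956/6375 ≈ 93.1695686
V = pitch²·Σt = 1.77²·593956/6375 = 291.891

t(5,2)=1.944 V=291.891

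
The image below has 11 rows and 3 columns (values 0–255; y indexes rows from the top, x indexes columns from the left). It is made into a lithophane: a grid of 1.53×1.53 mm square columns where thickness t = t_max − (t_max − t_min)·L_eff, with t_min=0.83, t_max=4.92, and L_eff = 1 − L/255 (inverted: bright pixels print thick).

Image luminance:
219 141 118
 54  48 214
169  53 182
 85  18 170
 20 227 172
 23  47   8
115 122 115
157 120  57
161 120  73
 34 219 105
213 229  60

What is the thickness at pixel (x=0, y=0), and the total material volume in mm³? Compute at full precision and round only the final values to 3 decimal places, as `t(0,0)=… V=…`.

span = t_max - t_min = 4.92 - 0.83 = 4.090
L(0,0) = 219, L_eff = 1 - 219/255 = 0.141176 (inverted)
t(0,0) = 4.92 - 4.090·0.141176 = 4.343
Σt over all 11·3 pixels = 2280457/25500 ≈ 89.4296863
V = pitch²·Σt = 1.53²·2280457/25500 = 209.346

t(0,0)=4.343 V=209.346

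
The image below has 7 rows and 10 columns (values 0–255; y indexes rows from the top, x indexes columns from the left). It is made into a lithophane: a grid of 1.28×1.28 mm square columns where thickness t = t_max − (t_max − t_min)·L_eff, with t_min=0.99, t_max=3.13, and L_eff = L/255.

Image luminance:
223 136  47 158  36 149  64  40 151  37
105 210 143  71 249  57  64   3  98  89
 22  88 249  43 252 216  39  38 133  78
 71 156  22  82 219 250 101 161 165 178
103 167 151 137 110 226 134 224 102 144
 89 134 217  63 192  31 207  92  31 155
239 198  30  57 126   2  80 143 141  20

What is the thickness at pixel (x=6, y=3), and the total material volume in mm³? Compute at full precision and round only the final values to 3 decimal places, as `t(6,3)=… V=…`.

t(6,3)=2.282 V=242.953

span = t_max - t_min = 3.13 - 0.99 = 2.140
L(6,3) = 101, L_eff = 101/255 = 0.396078
t(6,3) = 3.13 - 2.140·0.396078 = 2.282
Σt over all 7·10 pixels = 1890659/12750 ≈ 148.2869804
V = pitch²·Σt = 1.28²·1890659/12750 = 242.953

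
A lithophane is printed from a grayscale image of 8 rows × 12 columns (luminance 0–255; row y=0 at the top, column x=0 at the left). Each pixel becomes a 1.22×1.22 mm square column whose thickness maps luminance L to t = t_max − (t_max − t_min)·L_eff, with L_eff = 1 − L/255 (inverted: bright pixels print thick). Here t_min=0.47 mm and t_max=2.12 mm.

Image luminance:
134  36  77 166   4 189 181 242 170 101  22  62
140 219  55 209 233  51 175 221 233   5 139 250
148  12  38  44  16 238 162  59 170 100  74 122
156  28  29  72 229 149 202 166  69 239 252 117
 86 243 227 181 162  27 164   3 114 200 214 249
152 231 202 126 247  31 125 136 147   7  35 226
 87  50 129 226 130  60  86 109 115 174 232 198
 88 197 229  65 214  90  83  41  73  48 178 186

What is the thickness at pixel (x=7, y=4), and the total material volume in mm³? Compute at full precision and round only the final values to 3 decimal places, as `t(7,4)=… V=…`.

t(7,4)=0.489 V=190.701

span = t_max - t_min = 2.12 - 0.47 = 1.650
L(7,4) = 3, L_eff = 1 - 3/255 = 0.988235 (inverted)
t(7,4) = 2.12 - 1.650·0.988235 = 0.489
Σt over all 8·12 pixels = 54453/425 ≈ 128.1247059
V = pitch²·Σt = 1.22²·54453/425 = 190.701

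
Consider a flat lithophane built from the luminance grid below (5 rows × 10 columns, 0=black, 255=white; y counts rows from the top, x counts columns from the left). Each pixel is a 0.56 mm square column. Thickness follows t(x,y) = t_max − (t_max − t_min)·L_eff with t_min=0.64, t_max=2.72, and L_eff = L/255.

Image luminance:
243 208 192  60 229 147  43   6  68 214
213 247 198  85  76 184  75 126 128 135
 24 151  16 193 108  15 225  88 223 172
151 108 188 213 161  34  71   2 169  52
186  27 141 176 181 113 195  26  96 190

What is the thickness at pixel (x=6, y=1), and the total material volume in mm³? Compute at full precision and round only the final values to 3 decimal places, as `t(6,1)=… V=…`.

span = t_max - t_min = 2.72 - 0.64 = 2.080
L(6,1) = 75, L_eff = 75/255 = 0.294118
t(6,1) = 2.72 - 2.080·0.294118 = 2.108
Σt over all 5·10 pixels = 525256/6375 ≈ 82.3930980
V = pitch²·Σt = 0.56²·525256/6375 = 25.838

t(6,1)=2.108 V=25.838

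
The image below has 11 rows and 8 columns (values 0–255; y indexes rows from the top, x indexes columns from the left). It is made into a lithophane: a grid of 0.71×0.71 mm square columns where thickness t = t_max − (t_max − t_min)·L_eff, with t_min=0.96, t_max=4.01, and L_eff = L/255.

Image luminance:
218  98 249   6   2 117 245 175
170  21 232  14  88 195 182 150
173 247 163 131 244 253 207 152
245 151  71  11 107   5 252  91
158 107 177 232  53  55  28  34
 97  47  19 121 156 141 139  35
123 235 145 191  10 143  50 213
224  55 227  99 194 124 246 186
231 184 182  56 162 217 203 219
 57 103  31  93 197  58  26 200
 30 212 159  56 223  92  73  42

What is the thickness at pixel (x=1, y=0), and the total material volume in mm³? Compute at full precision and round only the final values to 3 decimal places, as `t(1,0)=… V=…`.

t(1,0)=2.838 V=106.528

span = t_max - t_min = 4.01 - 0.96 = 3.050
L(1,0) = 98, L_eff = 98/255 = 0.384314
t(1,0) = 4.01 - 3.050·0.384314 = 2.838
Σt over all 11·8 pixels = 359251/1700 ≈ 211.3241176
V = pitch²·Σt = 0.71²·359251/1700 = 106.528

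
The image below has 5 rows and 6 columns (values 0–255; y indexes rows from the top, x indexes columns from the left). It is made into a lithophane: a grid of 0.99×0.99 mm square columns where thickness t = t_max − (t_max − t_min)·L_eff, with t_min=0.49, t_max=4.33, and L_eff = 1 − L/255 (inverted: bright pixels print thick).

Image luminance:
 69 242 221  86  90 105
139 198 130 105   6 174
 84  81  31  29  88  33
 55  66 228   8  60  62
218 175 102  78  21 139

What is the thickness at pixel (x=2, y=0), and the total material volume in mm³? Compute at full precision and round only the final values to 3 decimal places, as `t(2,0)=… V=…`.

t(2,0)=3.818 V=60.500

span = t_max - t_min = 4.33 - 0.49 = 3.840
L(2,0) = 221, L_eff = 1 - 221/255 = 0.133333 (inverted)
t(2,0) = 4.33 - 3.840·0.133333 = 3.818
Σt over all 5·6 pixels = 262347/4250 ≈ 61.7287059
V = pitch²·Σt = 0.99²·262347/4250 = 60.500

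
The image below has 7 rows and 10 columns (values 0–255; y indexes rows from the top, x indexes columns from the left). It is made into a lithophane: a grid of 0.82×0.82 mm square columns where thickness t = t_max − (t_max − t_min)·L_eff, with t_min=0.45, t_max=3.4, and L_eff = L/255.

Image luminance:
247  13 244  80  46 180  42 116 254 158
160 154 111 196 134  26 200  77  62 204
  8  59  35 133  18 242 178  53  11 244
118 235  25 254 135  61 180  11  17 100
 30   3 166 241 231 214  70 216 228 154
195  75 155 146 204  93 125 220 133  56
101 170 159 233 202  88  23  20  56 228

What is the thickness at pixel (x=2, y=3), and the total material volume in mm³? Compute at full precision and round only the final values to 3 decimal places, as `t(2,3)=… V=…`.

span = t_max - t_min = 3.4 - 0.45 = 2.950
L(2,3) = 25, L_eff = 25/255 = 0.098039
t(2,3) = 3.4 - 2.950·0.098039 = 3.111
Σt over all 7·10 pixels = 169874/1275 ≈ 133.2345098
V = pitch²·Σt = 0.82²·169874/1275 = 89.587

t(2,3)=3.111 V=89.587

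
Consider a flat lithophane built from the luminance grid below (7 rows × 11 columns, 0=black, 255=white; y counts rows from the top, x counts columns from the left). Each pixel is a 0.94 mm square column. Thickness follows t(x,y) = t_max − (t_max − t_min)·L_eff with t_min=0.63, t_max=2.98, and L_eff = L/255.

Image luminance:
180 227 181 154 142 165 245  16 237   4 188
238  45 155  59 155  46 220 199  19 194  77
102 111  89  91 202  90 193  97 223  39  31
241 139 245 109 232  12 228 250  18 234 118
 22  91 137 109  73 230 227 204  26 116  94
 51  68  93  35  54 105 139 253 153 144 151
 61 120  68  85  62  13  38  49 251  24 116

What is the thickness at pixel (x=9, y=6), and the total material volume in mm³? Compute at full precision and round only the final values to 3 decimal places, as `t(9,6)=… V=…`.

span = t_max - t_min = 2.98 - 0.63 = 2.350
L(9,6) = 24, L_eff = 24/255 = 0.094118
t(9,6) = 2.98 - 2.350·0.094118 = 2.759
Σt over all 7·11 pixels = 59521/425 ≈ 140.0494118
V = pitch²·Σt = 0.94²·59521/425 = 123.748

t(9,6)=2.759 V=123.748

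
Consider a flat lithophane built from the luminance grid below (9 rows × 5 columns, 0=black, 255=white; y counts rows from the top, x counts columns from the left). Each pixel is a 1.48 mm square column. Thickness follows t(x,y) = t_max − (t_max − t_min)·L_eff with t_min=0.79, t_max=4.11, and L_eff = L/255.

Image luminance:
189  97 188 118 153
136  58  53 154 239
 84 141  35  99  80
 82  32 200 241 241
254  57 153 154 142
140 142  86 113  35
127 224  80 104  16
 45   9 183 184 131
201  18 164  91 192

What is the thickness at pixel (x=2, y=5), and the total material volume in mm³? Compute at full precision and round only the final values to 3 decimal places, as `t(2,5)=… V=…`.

t(2,5)=2.990 V=243.559

span = t_max - t_min = 4.11 - 0.79 = 3.320
L(2,5) = 86, L_eff = 86/255 = 0.337255
t(2,5) = 4.11 - 3.320·0.337255 = 2.990
Σt over all 9·5 pixels = 567089/5100 ≈ 111.1939216
V = pitch²·Σt = 1.48²·567089/5100 = 243.559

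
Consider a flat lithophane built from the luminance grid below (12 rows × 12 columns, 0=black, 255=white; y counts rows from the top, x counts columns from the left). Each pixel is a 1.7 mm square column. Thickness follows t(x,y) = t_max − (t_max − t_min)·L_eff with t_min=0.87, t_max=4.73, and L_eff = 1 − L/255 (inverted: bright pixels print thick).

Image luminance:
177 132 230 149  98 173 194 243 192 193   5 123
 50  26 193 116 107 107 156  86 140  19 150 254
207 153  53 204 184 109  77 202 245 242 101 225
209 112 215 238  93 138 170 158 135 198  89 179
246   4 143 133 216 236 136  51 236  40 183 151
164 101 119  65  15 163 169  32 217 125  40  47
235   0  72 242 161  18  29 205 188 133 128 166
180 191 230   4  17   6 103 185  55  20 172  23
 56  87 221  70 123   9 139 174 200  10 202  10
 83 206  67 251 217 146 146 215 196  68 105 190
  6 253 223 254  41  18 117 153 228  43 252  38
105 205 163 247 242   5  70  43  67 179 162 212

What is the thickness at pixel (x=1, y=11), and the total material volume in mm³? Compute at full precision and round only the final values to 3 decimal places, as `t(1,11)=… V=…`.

span = t_max - t_min = 4.73 - 0.87 = 3.860
L(1,11) = 205, L_eff = 1 - 205/255 = 0.196078 (inverted)
t(1,11) = 4.73 - 3.860·0.196078 = 3.973
Σt over all 12·12 pixels = 5372593/12750 ≈ 421.3798431
V = pitch²·Σt = 1.7²·5372593/12750 = 1217.788

t(1,11)=3.973 V=1217.788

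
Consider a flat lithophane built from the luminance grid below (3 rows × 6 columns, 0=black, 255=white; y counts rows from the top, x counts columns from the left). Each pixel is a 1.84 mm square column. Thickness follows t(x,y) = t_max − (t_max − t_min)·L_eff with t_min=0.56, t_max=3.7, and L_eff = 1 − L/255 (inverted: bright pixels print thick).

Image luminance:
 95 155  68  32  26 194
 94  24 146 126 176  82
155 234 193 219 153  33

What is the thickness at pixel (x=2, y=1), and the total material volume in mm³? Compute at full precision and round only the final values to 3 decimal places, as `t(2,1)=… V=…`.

t(2,1)=2.358 V=126.052

span = t_max - t_min = 3.7 - 0.56 = 3.140
L(2,1) = 146, L_eff = 1 - 146/255 = 0.427451 (inverted)
t(2,1) = 3.7 - 3.140·0.427451 = 2.358
Σt over all 3·6 pixels = 31647/850 ≈ 37.2317647
V = pitch²·Σt = 1.84²·31647/850 = 126.052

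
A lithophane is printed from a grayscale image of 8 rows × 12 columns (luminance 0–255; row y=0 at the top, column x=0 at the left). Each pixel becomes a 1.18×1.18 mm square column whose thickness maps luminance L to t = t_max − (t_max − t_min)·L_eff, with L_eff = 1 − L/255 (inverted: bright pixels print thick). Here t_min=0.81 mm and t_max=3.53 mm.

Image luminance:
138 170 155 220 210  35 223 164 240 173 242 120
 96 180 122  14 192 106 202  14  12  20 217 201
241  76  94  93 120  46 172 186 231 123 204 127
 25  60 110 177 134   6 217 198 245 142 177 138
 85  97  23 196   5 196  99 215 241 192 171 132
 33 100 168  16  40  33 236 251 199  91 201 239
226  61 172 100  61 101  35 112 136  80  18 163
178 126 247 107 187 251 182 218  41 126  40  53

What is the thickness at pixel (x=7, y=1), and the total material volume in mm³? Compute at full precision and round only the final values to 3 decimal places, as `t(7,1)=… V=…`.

span = t_max - t_min = 3.53 - 0.81 = 2.720
L(7,1) = 14, L_eff = 1 - 14/255 = 0.945098 (inverted)
t(7,1) = 3.53 - 2.720·0.945098 = 0.959
Σt over all 8·12 pixels = 81512/375 ≈ 217.3653333
V = pitch²·Σt = 1.18²·81512/375 = 302.659

t(7,1)=0.959 V=302.659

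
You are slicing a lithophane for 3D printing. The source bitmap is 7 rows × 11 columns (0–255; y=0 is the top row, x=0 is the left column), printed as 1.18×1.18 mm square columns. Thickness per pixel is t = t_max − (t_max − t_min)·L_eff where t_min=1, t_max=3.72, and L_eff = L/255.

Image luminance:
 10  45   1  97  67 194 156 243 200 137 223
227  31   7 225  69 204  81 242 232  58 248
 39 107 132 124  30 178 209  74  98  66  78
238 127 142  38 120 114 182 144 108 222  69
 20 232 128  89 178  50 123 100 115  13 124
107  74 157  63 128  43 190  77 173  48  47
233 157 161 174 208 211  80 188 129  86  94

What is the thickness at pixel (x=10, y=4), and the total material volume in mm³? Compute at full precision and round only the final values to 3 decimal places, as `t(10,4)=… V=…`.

t(10,4)=2.397 V=255.723

span = t_max - t_min = 3.72 - 1 = 2.720
L(10,4) = 124, L_eff = 124/255 = 0.486275
t(10,4) = 3.72 - 2.720·0.486275 = 2.397
Σt over all 7·11 pixels = 183.656
V = pitch²·Σt = 1.18²·183.656 = 255.723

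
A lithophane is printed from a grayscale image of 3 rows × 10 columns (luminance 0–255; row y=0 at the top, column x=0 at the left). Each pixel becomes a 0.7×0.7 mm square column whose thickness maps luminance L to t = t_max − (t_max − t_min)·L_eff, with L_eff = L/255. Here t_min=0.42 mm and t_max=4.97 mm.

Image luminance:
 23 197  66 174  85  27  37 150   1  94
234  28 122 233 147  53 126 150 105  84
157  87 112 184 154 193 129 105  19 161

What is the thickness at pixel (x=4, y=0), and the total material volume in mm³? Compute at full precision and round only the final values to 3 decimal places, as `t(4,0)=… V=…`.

span = t_max - t_min = 4.97 - 0.42 = 4.550
L(4,0) = 85, L_eff = 85/255 = 0.333333
t(4,0) = 4.97 - 4.550·0.333333 = 3.453
Σt over all 3·10 pixels = 447643/5100 ≈ 87.7731373
V = pitch²·Σt = 0.7²·447643/5100 = 43.009

t(4,0)=3.453 V=43.009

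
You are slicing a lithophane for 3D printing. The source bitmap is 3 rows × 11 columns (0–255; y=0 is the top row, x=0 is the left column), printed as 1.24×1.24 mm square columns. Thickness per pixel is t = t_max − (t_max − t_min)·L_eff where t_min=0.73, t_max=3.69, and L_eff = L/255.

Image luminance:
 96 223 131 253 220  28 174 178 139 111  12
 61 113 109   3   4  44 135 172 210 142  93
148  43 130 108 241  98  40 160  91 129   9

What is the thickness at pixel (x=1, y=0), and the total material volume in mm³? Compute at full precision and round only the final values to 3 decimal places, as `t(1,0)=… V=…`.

t(1,0)=1.101 V=118.554

span = t_max - t_min = 3.69 - 0.73 = 2.960
L(1,0) = 223, L_eff = 223/255 = 0.874510
t(1,0) = 3.69 - 2.960·0.874510 = 1.101
Σt over all 3·11 pixels = 1966127/25500 ≈ 77.1030196
V = pitch²·Σt = 1.24²·1966127/25500 = 118.554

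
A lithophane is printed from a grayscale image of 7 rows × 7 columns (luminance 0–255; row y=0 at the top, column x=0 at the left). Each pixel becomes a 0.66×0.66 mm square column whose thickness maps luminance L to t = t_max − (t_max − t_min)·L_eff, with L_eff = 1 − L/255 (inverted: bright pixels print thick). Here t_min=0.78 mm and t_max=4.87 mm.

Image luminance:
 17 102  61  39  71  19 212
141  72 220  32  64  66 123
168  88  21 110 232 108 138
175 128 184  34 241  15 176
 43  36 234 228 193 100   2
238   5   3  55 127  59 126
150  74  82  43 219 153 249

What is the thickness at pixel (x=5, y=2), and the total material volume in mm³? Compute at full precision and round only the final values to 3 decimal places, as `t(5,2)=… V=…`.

span = t_max - t_min = 4.87 - 0.78 = 4.090
L(5,2) = 108, L_eff = 1 - 108/255 = 0.576471 (inverted)
t(5,2) = 4.87 - 4.090·0.576471 = 2.512
Σt over all 7·7 pixels = 1607147/12750 ≈ 126.0507451
V = pitch²·Σt = 0.66²·1607147/12750 = 54.908

t(5,2)=2.512 V=54.908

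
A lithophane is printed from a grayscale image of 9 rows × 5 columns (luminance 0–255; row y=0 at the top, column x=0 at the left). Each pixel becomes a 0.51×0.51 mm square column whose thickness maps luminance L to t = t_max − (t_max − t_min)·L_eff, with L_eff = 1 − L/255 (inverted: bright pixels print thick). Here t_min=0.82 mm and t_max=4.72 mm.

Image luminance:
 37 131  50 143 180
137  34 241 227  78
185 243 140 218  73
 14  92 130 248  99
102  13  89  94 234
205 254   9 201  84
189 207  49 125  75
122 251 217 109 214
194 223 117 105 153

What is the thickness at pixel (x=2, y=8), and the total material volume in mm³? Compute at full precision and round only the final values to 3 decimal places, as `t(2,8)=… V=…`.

t(2,8)=2.609 V=34.798

span = t_max - t_min = 4.72 - 0.82 = 3.900
L(2,8) = 117, L_eff = 1 - 117/255 = 0.541176 (inverted)
t(2,8) = 4.72 - 3.900·0.541176 = 2.609
Σt over all 9·5 pixels = 11372/85 ≈ 133.7882353
V = pitch²·Σt = 0.51²·11372/85 = 34.798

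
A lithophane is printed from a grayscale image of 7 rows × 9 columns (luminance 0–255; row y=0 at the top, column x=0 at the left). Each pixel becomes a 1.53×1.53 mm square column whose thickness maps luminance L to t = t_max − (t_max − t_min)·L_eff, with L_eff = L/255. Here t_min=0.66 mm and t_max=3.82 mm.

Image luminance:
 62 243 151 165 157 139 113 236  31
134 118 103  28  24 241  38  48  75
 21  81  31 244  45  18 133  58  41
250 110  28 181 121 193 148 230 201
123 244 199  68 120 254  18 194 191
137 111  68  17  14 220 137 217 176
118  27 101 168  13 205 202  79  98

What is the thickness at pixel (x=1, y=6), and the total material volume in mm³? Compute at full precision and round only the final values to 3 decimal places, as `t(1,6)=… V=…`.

span = t_max - t_min = 3.82 - 0.66 = 3.160
L(1,6) = 27, L_eff = 27/255 = 0.105882
t(1,6) = 3.82 - 3.160·0.105882 = 3.485
Σt over all 7·9 pixels = 1842493/12750 ≈ 144.5092549
V = pitch²·Σt = 1.53²·1842493/12750 = 338.282

t(1,6)=3.485 V=338.282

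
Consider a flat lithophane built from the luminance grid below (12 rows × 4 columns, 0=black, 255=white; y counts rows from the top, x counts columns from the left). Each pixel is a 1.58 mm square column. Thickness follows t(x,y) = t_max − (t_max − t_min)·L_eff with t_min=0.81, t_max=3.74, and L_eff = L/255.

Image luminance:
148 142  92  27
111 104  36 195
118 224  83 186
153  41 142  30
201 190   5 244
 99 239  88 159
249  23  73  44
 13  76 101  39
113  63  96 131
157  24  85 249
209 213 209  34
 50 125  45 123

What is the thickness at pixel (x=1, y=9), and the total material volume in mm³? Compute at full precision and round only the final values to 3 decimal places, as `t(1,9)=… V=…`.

span = t_max - t_min = 3.74 - 0.81 = 2.930
L(1,9) = 24, L_eff = 24/255 = 0.094118
t(1,9) = 3.74 - 2.930·0.094118 = 3.464
Σt over all 12·4 pixels = 978889/8500 ≈ 115.1634118
V = pitch²·Σt = 1.58²·978889/8500 = 287.494

t(1,9)=3.464 V=287.494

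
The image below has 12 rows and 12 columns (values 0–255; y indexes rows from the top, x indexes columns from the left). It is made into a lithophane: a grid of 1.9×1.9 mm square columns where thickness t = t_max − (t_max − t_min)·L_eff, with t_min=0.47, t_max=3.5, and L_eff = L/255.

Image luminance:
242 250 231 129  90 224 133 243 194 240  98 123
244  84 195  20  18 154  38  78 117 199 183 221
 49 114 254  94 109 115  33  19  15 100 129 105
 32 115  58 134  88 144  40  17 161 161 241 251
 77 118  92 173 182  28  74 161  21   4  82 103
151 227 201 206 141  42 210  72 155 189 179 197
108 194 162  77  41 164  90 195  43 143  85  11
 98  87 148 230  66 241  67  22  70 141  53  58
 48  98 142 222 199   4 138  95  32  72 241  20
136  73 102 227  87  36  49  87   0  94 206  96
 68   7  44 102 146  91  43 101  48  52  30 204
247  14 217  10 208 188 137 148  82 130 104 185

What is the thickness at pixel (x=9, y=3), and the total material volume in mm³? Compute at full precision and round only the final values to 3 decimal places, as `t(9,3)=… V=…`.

t(9,3)=1.587 V=1085.287

span = t_max - t_min = 3.5 - 0.47 = 3.030
L(9,3) = 161, L_eff = 161/255 = 0.631373
t(9,3) = 3.5 - 3.030·0.631373 = 1.587
Σt over all 12·12 pixels = 511077/1700 ≈ 300.6335294
V = pitch²·Σt = 1.9²·511077/1700 = 1085.287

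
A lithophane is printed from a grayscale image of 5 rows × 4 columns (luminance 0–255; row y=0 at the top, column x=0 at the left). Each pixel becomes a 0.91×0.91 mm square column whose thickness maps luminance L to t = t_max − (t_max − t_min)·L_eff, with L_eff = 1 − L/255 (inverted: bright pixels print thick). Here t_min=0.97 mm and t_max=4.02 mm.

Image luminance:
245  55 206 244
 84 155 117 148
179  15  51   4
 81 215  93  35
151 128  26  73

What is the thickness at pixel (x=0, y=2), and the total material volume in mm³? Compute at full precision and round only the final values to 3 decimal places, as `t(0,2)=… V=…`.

span = t_max - t_min = 4.02 - 0.97 = 3.050
L(0,2) = 179, L_eff = 1 - 179/255 = 0.298039 (inverted)
t(0,2) = 4.02 - 3.050·0.298039 = 3.111
Σt over all 5·4 pixels = 47909/1020 ≈ 46.9696078
V = pitch²·Σt = 0.91²·47909/1020 = 38.896

t(0,2)=3.111 V=38.896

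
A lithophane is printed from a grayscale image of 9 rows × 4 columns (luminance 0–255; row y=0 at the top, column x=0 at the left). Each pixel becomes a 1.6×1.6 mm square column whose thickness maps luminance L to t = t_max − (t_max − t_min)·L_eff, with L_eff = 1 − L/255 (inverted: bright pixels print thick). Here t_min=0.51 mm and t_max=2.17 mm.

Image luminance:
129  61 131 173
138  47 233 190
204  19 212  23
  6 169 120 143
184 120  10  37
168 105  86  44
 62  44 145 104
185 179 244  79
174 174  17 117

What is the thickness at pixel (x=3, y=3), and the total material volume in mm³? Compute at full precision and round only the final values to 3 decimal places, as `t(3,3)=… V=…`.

t(3,3)=1.441 V=118.262

span = t_max - t_min = 2.17 - 0.51 = 1.660
L(3,3) = 143, L_eff = 1 - 143/255 = 0.439216 (inverted)
t(3,3) = 2.17 - 1.660·0.439216 = 1.441
Σt over all 9·4 pixels = 294499/6375 ≈ 46.1959216
V = pitch²·Σt = 1.6²·294499/6375 = 118.262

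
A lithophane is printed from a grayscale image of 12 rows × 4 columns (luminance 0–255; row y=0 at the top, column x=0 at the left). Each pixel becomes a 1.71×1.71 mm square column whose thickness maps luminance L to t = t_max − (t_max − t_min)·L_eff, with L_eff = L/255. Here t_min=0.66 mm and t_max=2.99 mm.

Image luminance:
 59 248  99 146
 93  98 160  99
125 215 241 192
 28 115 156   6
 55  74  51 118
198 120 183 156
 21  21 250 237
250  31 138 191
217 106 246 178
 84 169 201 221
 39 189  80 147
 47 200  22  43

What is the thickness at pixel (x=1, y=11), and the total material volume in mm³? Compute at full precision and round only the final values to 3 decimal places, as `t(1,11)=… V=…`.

t(1,11)=1.163 V=249.659

span = t_max - t_min = 2.99 - 0.66 = 2.330
L(1,11) = 200, L_eff = 200/255 = 0.784314
t(1,11) = 2.99 - 2.330·0.784314 = 1.163
Σt over all 12·4 pixels = 725727/8500 ≈ 85.3796471
V = pitch²·Σt = 1.71²·725727/8500 = 249.659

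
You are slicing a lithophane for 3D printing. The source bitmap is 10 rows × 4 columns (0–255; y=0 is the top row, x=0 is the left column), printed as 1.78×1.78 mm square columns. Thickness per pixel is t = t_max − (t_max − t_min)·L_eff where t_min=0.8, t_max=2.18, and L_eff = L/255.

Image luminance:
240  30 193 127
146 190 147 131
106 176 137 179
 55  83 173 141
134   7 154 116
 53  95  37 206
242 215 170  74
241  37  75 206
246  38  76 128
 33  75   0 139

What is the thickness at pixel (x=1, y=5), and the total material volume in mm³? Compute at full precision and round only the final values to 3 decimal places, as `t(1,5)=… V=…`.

span = t_max - t_min = 2.18 - 0.8 = 1.380
L(1,5) = 95, L_eff = 95/255 = 0.372549
t(1,5) = 2.18 - 1.380·0.372549 = 1.666
Σt over all 10·4 pixels = 254427/4250 ≈ 59.8651765
V = pitch²·Σt = 1.78²·254427/4250 = 189.677

t(1,5)=1.666 V=189.677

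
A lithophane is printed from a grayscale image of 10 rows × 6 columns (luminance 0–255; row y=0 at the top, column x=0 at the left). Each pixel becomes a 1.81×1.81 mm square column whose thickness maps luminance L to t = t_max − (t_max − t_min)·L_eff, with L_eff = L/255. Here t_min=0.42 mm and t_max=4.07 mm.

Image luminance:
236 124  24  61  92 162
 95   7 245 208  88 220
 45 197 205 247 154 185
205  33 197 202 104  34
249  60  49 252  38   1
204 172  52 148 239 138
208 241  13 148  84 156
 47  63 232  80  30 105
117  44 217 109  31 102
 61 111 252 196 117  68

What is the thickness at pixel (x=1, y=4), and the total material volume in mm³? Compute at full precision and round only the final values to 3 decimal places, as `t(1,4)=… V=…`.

span = t_max - t_min = 4.07 - 0.42 = 3.650
L(1,4) = 60, L_eff = 60/255 = 0.235294
t(1,4) = 4.07 - 3.650·0.235294 = 3.211
Σt over all 10·6 pixels = 168932/1275 ≈ 132.4956863
V = pitch²·Σt = 1.81²·168932/1275 = 434.069

t(1,4)=3.211 V=434.069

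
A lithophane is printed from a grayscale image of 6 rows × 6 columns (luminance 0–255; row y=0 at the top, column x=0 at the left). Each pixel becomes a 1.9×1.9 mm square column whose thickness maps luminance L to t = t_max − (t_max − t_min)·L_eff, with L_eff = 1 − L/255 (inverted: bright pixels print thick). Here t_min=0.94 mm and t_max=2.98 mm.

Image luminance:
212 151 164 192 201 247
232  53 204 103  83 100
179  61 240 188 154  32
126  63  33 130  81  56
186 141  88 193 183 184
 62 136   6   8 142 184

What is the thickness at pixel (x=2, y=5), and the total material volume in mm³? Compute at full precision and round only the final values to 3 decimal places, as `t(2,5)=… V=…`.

t(2,5)=0.988 V=260.729

span = t_max - t_min = 2.98 - 0.94 = 2.040
L(2,5) = 6, L_eff = 1 - 6/255 = 0.976471 (inverted)
t(2,5) = 2.98 - 2.040·0.976471 = 0.988
Σt over all 6·6 pixels = 72.224
V = pitch²·Σt = 1.9²·72.224 = 260.729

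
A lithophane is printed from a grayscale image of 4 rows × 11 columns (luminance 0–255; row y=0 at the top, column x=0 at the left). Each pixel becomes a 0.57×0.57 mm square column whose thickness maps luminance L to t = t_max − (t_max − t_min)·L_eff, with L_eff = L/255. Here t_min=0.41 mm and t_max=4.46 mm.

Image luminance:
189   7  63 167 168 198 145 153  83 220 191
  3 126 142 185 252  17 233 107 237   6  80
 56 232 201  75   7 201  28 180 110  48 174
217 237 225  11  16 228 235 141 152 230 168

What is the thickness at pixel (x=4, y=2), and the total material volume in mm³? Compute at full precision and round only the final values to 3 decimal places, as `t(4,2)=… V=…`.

t(4,2)=4.349 V=32.054

span = t_max - t_min = 4.46 - 0.41 = 4.050
L(4,2) = 7, L_eff = 7/255 = 0.027451
t(4,2) = 4.46 - 4.050·0.027451 = 4.349
Σt over all 4·11 pixels = 8386/85 ≈ 98.6588235
V = pitch²·Σt = 0.57²·8386/85 = 32.054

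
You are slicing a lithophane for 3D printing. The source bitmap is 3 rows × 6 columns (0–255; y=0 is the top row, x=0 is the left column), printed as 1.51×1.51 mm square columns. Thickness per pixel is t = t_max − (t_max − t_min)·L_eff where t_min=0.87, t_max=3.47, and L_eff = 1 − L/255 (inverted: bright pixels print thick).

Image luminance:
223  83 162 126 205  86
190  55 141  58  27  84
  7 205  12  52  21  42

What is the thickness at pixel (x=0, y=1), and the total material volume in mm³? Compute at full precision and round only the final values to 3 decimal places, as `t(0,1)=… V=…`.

span = t_max - t_min = 3.47 - 0.87 = 2.600
L(0,1) = 190, L_eff = 1 - 190/255 = 0.254902 (inverted)
t(0,1) = 3.47 - 2.600·0.254902 = 2.807
Σt over all 3·6 pixels = 28729/850 ≈ 33.7988235
V = pitch²·Σt = 1.51²·28729/850 = 77.065

t(0,1)=2.807 V=77.065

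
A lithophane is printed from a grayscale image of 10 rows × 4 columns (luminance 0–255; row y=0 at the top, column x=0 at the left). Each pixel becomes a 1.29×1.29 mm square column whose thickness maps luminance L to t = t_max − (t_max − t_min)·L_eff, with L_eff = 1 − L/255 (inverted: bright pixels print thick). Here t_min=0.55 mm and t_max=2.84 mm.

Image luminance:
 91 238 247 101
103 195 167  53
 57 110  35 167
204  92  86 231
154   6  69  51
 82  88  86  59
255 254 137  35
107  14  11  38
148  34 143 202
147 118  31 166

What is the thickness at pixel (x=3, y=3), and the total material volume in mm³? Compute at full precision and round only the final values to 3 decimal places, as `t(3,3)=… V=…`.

t(3,3)=2.624 V=105.533

span = t_max - t_min = 2.84 - 0.55 = 2.290
L(3,3) = 231, L_eff = 1 - 231/255 = 0.094118 (inverted)
t(3,3) = 2.84 - 2.290·0.094118 = 2.624
Σt over all 10·4 pixels = 404287/6375 ≈ 63.4175686
V = pitch²·Σt = 1.29²·404287/6375 = 105.533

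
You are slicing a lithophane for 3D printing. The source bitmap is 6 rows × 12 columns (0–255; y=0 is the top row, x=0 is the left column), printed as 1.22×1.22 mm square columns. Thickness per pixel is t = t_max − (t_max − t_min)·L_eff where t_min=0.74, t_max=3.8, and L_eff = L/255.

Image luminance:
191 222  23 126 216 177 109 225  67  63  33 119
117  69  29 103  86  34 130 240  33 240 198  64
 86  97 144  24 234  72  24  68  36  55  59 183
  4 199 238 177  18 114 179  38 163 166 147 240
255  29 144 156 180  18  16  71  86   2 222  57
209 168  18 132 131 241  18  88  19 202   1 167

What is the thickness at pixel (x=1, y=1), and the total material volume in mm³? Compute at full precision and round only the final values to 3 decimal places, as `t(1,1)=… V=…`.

span = t_max - t_min = 3.8 - 0.74 = 3.060
L(1,1) = 69, L_eff = 69/255 = 0.270588
t(1,1) = 3.8 - 3.060·0.270588 = 2.972
Σt over all 6·12 pixels = 173.892
V = pitch²·Σt = 1.22²·173.892 = 258.821

t(1,1)=2.972 V=258.821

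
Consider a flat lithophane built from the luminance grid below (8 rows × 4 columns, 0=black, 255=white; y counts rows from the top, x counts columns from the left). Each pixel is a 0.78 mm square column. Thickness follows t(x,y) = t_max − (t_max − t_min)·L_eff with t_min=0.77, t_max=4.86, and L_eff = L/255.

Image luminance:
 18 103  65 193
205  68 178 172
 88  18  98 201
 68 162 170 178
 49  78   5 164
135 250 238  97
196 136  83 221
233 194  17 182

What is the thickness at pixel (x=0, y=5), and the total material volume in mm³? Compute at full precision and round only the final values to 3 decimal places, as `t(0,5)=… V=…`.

t(0,5)=2.695 V=53.019

span = t_max - t_min = 4.86 - 0.77 = 4.090
L(0,5) = 135, L_eff = 135/255 = 0.529412
t(0,5) = 4.86 - 4.090·0.529412 = 2.695
Σt over all 8·4 pixels = 740731/8500 ≈ 87.1448235
V = pitch²·Σt = 0.78²·740731/8500 = 53.019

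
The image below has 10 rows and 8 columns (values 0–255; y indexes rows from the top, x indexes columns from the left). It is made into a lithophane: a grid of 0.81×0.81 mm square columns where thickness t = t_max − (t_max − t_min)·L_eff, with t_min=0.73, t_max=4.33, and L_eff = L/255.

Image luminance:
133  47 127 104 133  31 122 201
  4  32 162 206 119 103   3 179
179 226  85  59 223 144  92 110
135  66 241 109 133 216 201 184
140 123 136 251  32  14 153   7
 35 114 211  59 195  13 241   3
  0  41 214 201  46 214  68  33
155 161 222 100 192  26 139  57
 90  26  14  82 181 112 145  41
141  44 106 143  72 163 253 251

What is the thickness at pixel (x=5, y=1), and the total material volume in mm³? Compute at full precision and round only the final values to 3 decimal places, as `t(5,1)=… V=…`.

t(5,1)=2.876 V=138.639

span = t_max - t_min = 4.33 - 0.73 = 3.600
L(5,1) = 103, L_eff = 103/255 = 0.403922
t(5,1) = 4.33 - 3.600·0.403922 = 2.876
Σt over all 10·8 pixels = 89806/425 ≈ 211.3082353
V = pitch²·Σt = 0.81²·89806/425 = 138.639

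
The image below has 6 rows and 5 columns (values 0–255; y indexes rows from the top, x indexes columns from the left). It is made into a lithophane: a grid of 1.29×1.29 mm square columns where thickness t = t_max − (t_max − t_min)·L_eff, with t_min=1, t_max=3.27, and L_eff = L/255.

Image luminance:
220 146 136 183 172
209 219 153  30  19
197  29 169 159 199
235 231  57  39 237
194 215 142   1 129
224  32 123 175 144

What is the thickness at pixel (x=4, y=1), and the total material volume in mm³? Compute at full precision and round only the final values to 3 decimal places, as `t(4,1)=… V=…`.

span = t_max - t_min = 3.27 - 1 = 2.270
L(4,1) = 19, L_eff = 19/255 = 0.074510
t(4,1) = 3.27 - 2.270·0.074510 = 3.101
Σt over all 6·5 pixels = 374666/6375 ≈ 58.7711373
V = pitch²·Σt = 1.29²·374666/6375 = 97.801

t(4,1)=3.101 V=97.801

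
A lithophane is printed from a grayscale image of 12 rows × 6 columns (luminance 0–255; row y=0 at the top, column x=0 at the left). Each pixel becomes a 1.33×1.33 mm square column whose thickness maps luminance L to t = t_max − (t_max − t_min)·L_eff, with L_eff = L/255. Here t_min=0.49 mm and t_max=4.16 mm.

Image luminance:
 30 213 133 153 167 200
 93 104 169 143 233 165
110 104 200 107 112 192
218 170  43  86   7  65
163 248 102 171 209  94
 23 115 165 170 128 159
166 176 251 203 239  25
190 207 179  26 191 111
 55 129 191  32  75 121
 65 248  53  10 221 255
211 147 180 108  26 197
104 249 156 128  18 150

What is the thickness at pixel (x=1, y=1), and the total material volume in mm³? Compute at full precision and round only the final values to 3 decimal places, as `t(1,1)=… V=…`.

t(1,1)=2.663 V=273.787

span = t_max - t_min = 4.16 - 0.49 = 3.670
L(1,1) = 104, L_eff = 104/255 = 0.407843
t(1,1) = 4.16 - 3.670·0.407843 = 2.663
Σt over all 12·6 pixels = 3946841/25500 ≈ 154.7780784
V = pitch²·Σt = 1.33²·3946841/25500 = 273.787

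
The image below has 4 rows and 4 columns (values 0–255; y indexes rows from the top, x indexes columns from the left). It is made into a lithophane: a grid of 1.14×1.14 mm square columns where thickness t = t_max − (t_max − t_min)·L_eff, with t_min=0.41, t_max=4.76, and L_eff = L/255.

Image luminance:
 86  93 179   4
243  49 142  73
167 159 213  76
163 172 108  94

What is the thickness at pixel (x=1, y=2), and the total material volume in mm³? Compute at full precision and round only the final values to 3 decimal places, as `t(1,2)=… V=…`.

span = t_max - t_min = 4.76 - 0.41 = 4.350
L(1,2) = 159, L_eff = 159/255 = 0.623529
t(1,2) = 4.76 - 4.350·0.623529 = 2.048
Σt over all 4·4 pixels = 70863/1700 ≈ 41.6841176
V = pitch²·Σt = 1.14²·70863/1700 = 54.173

t(1,2)=2.048 V=54.173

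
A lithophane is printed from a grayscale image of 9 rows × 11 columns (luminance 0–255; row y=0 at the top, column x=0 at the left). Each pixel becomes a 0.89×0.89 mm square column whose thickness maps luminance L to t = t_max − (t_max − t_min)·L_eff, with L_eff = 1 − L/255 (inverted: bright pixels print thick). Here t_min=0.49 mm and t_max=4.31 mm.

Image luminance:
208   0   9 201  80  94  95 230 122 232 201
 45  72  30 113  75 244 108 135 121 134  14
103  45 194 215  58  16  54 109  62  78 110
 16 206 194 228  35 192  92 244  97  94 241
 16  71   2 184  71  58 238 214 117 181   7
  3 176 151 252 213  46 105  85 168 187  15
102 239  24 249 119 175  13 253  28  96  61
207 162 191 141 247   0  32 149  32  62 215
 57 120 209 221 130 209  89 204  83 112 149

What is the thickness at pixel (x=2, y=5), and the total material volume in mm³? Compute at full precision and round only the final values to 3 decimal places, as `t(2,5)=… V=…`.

t(2,5)=2.752 V=183.023

span = t_max - t_min = 4.31 - 0.49 = 3.820
L(2,5) = 151, L_eff = 1 - 151/255 = 0.407843 (inverted)
t(2,5) = 4.31 - 3.820·0.407843 = 2.752
Σt over all 9·11 pixels = 1964019/8500 ≈ 231.0610588
V = pitch²·Σt = 0.89²·1964019/8500 = 183.023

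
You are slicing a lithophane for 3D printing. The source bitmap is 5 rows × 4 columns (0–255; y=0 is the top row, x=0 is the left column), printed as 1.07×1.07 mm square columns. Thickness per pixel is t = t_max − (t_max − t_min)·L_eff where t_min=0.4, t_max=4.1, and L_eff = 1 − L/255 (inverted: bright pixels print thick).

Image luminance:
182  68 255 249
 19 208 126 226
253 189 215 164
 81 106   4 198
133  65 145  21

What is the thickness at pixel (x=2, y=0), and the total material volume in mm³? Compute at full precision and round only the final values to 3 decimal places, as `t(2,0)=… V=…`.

span = t_max - t_min = 4.1 - 0.4 = 3.700
L(2,0) = 255, L_eff = 1 - 255/255 = 0.000000 (inverted)
t(2,0) = 4.1 - 3.700·0.000000 = 4.100
Σt over all 5·4 pixels = 50.18
V = pitch²·Σt = 1.07²·50.18 = 57.451

t(2,0)=4.100 V=57.451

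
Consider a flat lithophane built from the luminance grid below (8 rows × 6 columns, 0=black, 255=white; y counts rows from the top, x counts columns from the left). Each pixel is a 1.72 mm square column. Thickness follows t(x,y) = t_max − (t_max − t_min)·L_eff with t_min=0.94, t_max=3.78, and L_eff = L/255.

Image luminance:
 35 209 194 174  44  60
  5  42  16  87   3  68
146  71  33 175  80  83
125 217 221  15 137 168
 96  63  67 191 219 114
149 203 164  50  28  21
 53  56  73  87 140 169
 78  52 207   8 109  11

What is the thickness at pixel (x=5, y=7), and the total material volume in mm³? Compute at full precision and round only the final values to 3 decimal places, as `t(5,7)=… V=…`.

t(5,7)=3.657 V=378.092

span = t_max - t_min = 3.78 - 0.94 = 2.840
L(5,7) = 11, L_eff = 11/255 = 0.043137
t(5,7) = 3.78 - 2.840·0.043137 = 3.657
Σt over all 8·6 pixels = 814744/6375 ≈ 127.8029804
V = pitch²·Σt = 1.72²·814744/6375 = 378.092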